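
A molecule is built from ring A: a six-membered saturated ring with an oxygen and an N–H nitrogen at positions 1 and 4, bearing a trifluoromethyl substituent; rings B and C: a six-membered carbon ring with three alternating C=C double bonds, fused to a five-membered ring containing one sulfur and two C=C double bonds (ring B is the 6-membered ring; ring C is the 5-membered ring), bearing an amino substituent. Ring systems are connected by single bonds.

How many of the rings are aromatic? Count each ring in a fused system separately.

Ring A has only sp³ atoms, so it is not fully conjugated — not aromatic (morpholine).
Rings B and C form a fused bicyclic system (with one sulfur) with 9 sp² atoms and 10 π electrons from ring double bonds plus a heteroatom lone pair. 10 = 4(2)+2, so the system is aromatic and both rings count as aromatic (benzothiophene).
Aromatic: B, C. Total: 2.

2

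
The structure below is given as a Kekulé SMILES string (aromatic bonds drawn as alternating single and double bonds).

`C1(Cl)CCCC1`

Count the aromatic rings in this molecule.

0

The SMILES encodes a five-membered saturated carbon ring.
The 5-membered ring has only sp³ atoms, so it is not fully conjugated — not aromatic (cyclopentane).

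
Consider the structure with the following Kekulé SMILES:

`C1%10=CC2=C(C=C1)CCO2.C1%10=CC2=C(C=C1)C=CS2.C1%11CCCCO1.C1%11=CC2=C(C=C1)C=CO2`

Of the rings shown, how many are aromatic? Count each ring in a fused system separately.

5

The SMILES encodes a six-membered carbon ring with three alternating C=C double bonds, fused to a five-membered ring containing one oxygen and two sp³ carbons; a six-membered carbon ring with three alternating C=C double bonds, fused to a five-membered ring containing one sulfur and two C=C double bonds; a six-membered saturated ring of five carbons and one oxygen; a six-membered carbon ring with three alternating C=C double bonds, fused to a five-membered ring containing one oxygen and two C=C double bonds.
The 6-membered ring is fully conjugated (every ring atom contributes a p orbital); 3 ring double bonds give 6 π electrons. 6 = 4(1)+2, so it is aromatic (benzene ring).
The 5-membered ring with one oxygen has two sp³ carbons, so it is not fully conjugated — not aromatic (oxolane ring).
The fused 6/5-membered bicyclic (with one sulfur) is a single π system with 9 sp² atoms and 10 π electrons from ring double bonds plus a heteroatom lone pair. 10 = 4(2)+2, so the system is aromatic and both rings count as aromatic (benzothiophene).
The 6-membered ring with one oxygen has only sp³ atoms, so it is not fully conjugated — not aromatic (tetrahydropyran).
The fused 6/5-membered bicyclic (with one oxygen) is a single π system with 9 sp² atoms and 10 π electrons from ring double bonds plus a heteroatom lone pair. 10 = 4(2)+2, so the system is aromatic and both rings count as aromatic (benzofuran).
5 of the 7 rings are aromatic. Total: 5.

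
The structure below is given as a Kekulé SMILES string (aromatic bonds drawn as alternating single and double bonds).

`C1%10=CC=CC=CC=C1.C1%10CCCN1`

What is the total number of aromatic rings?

The SMILES encodes an eight-membered carbon ring with four alternating C=C double bonds; a five-membered saturated ring of four carbons and one N–H nitrogen.
The 8-membered ring has only sp² ring atoms; a planar conformation would have a fully conjugated π system of 8 electrons. But 8 = 4(2), which is 4n not 4n+2, so it is not aromatic (cyclooctatetraene) — cyclooctatetraene distorts into a non-planar tub to avoid antiaromaticity.
The 5-membered ring with one N–H has only sp³ atoms, so it is not fully conjugated — not aromatic (pyrrolidine).
None of the rings are aromatic. Total: 0.

0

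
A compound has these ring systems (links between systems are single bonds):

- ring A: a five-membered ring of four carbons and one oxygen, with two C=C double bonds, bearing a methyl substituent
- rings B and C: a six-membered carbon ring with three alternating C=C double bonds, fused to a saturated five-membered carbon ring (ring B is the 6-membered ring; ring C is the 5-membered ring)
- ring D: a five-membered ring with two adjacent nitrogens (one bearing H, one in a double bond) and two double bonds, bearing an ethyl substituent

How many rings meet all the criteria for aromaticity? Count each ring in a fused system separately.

3

Ring A is fully conjugated (every ring atom contributes a p orbital); 2 ring double bonds (4 π electrons) plus a heteroatom lone pair (2) give 6 π electrons. Since 6 = 4n+2 (n=1), ring A is aromatic (furan).
Ring B is planar and fully conjugated; 3 ring double bonds give 6 π electrons. Since 6 = 4n+2 (n=1), ring B is aromatic (benzene ring).
Ring C has three sp³ carbons, so it is not fully conjugated — not aromatic (cyclopentane ring).
Ring D is planar and fully conjugated; 2 ring double bonds (4 π electrons) plus a heteroatom lone pair (2) give 6 π electrons. 6 = 4(1)+2, so ring D is aromatic (pyrazole).
Aromatic: A, B, D. Total: 3.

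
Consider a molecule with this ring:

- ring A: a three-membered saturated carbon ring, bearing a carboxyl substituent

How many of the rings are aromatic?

0

Ring A has only sp³ atoms, so it is not fully conjugated — not aromatic (cyclopropane).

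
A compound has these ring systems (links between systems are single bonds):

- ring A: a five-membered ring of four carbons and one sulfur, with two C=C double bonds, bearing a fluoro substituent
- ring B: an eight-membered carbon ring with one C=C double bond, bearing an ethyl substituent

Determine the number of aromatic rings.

1

Ring A has a continuous p-orbital overlap around the ring; 2 ring double bonds (4 π electrons) plus a heteroatom lone pair (2) give 6 π electrons. Since 6 = 4n+2 (n=1), ring A is aromatic (thiophene).
Ring B has six sp³ carbons, so it is not fully conjugated — not aromatic (cyclooctene).
Aromatic: A. Total: 1.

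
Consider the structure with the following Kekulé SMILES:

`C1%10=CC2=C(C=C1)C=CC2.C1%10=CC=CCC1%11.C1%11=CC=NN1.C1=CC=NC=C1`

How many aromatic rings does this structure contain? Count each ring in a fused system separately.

3

The SMILES encodes a six-membered carbon ring with three alternating C=C double bonds, fused to a five-membered carbon ring containing one C=C double bond and one sp³ carbon; a six-membered carbon ring with two conjugated C=C double bonds and two sp³ carbons; a five-membered ring with two adjacent nitrogens (one bearing H, one in a double bond) and two double bonds; a six-membered ring of five carbons and one nitrogen with three alternating double bonds.
The 6-membered ring has a continuous p-orbital overlap around the ring; 3 ring double bonds give 6 π electrons. Since 6 = 4n+2 (n=1), it is aromatic (benzene ring).
The 5-membered ring has one sp³ carbon, so it is not fully conjugated — not aromatic (cyclopentene ring).
The second 6-membered ring has two sp³ carbons, so it is not fully conjugated — not aromatic (1,3-cyclohexadiene).
The 5-membered ring with two adjacent nitrogens (one N–H, one =N–) is fully conjugated (every ring atom contributes a p orbital); 2 ring double bonds (4 π electrons) plus a heteroatom lone pair (2) give 6 π electrons. That satisfies 4n+2 with n=1, so it is aromatic (pyrazole).
The 6-membered ring with one nitrogen has a continuous p-orbital overlap around the ring; 3 ring double bonds give 6 π electrons. 6 = 4(1)+2, so it is aromatic (pyridine).
3 of the 5 rings are aromatic. Total: 3.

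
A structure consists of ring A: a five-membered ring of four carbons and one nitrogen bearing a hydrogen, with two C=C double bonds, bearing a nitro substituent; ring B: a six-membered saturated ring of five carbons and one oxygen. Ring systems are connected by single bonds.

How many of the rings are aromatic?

1

Ring A is planar and fully conjugated; 2 ring double bonds (4 π electrons) plus a heteroatom lone pair (2) give 6 π electrons. Since 6 = 4n+2 (n=1), ring A is aromatic (pyrrole).
Ring B has only sp³ atoms, so it is not fully conjugated — not aromatic (tetrahydropyran).
Aromatic: A. Total: 1.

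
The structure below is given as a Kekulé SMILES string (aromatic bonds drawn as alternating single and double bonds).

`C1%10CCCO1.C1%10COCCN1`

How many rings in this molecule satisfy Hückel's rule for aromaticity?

0

The SMILES encodes a five-membered saturated ring of four carbons and one oxygen; a six-membered saturated ring with an oxygen and an N–H nitrogen at positions 1 and 4.
The 5-membered ring with one oxygen has only sp³ atoms, so it is not fully conjugated — not aromatic (tetrahydrofuran).
The 6-membered ring with one oxygen and one N–H (1,4) has only sp³ atoms, so it is not fully conjugated — not aromatic (morpholine).
None of the rings are aromatic. Total: 0.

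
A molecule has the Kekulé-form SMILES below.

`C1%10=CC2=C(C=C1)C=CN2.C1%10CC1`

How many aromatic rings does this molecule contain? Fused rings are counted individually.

The SMILES encodes a six-membered carbon ring with three alternating C=C double bonds, fused to a five-membered ring containing one N–H nitrogen and two C=C double bonds; a three-membered saturated carbon ring.
The fused 6/5-membered bicyclic (with one N–H) is a single π system with 9 sp² atoms and 10 π electrons from ring double bonds plus a heteroatom lone pair. 10 = 4(2)+2, so the system is aromatic and both rings count as aromatic (indole).
The 3-membered ring has only sp³ atoms, so it is not fully conjugated — not aromatic (cyclopropane).
2 of the 3 rings are aromatic. Total: 2.

2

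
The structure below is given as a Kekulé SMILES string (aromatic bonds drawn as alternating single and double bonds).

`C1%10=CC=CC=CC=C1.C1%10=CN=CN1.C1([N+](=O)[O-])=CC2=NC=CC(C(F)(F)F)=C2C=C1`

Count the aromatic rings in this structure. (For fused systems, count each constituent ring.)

The SMILES encodes an eight-membered carbon ring with four alternating C=C double bonds; a five-membered ring with nitrogens at positions 1 and 3 (one bearing H, one in a C=N bond) and two double bonds; two fused six-membered rings, each with three alternating double bonds; one ring is all carbon and the other has one ring nitrogen.
The 8-membered ring has only sp² ring atoms; a planar conformation would have a fully conjugated π system of 8 electrons. But 8 = 4(2), which is 4n not 4n+2, so it is not aromatic (cyclooctatetraene) — cyclooctatetraene distorts into a non-planar tub to avoid antiaromaticity.
The 5-membered ring with two nitrogens (one N–H, one =N–) is planar and fully conjugated; 2 ring double bonds (4 π electrons) plus a heteroatom lone pair (2) give 6 π electrons. That satisfies 4n+2 with n=1, so it is aromatic (imidazole).
The fused 6/6-membered bicyclic (with one nitrogen) is a single π system with 10 sp² atoms and 10 π electrons from ring double bonds. 10 = 4(2)+2, so the system is aromatic and both rings count as aromatic (quinoline).
3 of the 4 rings are aromatic. Total: 3.

3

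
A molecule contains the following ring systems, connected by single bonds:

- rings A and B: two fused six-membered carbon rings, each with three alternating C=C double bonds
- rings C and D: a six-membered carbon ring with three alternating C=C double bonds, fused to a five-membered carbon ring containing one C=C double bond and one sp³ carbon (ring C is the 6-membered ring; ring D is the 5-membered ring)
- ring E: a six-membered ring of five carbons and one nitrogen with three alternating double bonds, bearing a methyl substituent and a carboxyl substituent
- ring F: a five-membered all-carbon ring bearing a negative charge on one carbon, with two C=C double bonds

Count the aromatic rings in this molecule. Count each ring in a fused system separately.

Rings A and B form a fused bicyclic system with 10 sp² atoms and 10 π electrons from ring double bonds. 10 = 4(2)+2, so the system is aromatic and both rings count as aromatic (naphthalene).
Ring C has a continuous p-orbital overlap around the ring; 3 ring double bonds give 6 π electrons. That satisfies 4n+2 with n=1, so ring C is aromatic (benzene ring).
Ring D has one sp³ carbon, so it is not fully conjugated — not aromatic (cyclopentene ring).
Ring E is fully conjugated (every ring atom contributes a p orbital); 3 ring double bonds give 6 π electrons. That satisfies 4n+2 with n=1, so ring E is aromatic (pyridine).
Ring F has a continuous p-orbital overlap around the ring; 2 ring double bonds (4 π electrons) plus the carbanion lone pair (2) give 6 π electrons. 6 = 4(1)+2, so ring F is aromatic (cyclopentadienyl anion).
Aromatic: A, B, C, E, F. Total: 5.

5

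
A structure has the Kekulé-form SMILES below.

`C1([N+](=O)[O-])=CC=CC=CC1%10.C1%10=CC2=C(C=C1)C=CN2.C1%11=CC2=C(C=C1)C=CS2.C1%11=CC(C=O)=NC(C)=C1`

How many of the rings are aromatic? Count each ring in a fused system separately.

The SMILES encodes a seven-membered carbon ring with three C=C double bonds and one sp³ carbon; a six-membered carbon ring with three alternating C=C double bonds, fused to a five-membered ring containing one N–H nitrogen and two C=C double bonds; a six-membered carbon ring with three alternating C=C double bonds, fused to a five-membered ring containing one sulfur and two C=C double bonds; a six-membered ring of five carbons and one nitrogen with three alternating double bonds.
The 7-membered ring has one sp³ carbon, so it is not fully conjugated — not aromatic (cycloheptatriene).
The fused 6/5-membered bicyclic (with one N–H) is a single π system with 9 sp² atoms and 10 π electrons from ring double bonds plus a heteroatom lone pair. 10 = 4(2)+2, so the system is aromatic and both rings count as aromatic (indole).
The fused 6/5-membered bicyclic (with one sulfur) is a single π system with 9 sp² atoms and 10 π electrons from ring double bonds plus a heteroatom lone pair. 10 = 4(2)+2, so the system is aromatic and both rings count as aromatic (benzothiophene).
The 6-membered ring with one nitrogen is planar and fully conjugated; 3 ring double bonds give 6 π electrons. 6 = 4(1)+2, so it is aromatic (pyridine).
5 of the 6 rings are aromatic. Total: 5.

5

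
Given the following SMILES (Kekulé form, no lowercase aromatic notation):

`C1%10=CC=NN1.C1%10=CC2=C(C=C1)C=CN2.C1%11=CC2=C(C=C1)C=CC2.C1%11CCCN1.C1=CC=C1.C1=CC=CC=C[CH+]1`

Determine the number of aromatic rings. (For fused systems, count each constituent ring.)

The SMILES encodes a five-membered ring with two adjacent nitrogens (one bearing H, one in a double bond) and two double bonds; a six-membered carbon ring with three alternating C=C double bonds, fused to a five-membered ring containing one N–H nitrogen and two C=C double bonds; a six-membered carbon ring with three alternating C=C double bonds, fused to a five-membered carbon ring containing one C=C double bond and one sp³ carbon; a five-membered saturated ring of four carbons and one N–H nitrogen; a four-membered carbon ring with two alternating C=C double bonds; a seven-membered all-carbon ring bearing a positive charge on one carbon, with three C=C double bonds.
The 5-membered ring with two adjacent nitrogens (one N–H, one =N–) is planar and fully conjugated; 2 ring double bonds (4 π electrons) plus a heteroatom lone pair (2) give 6 π electrons. Since 6 = 4n+2 (n=1), it is aromatic (pyrazole).
The fused 6/5-membered bicyclic (with one N–H) is a single π system with 9 sp² atoms and 10 π electrons from ring double bonds plus a heteroatom lone pair. 10 = 4(2)+2, so the system is aromatic and both rings count as aromatic (indole).
The 6-membered ring is fully conjugated (every ring atom contributes a p orbital); 3 ring double bonds give 6 π electrons. 6 = 4(1)+2, so it is aromatic (benzene ring).
The 5-membered ring has one sp³ carbon, so it is not fully conjugated — not aromatic (cyclopentene ring).
The 5-membered ring with one N–H has only sp³ atoms, so it is not fully conjugated — not aromatic (pyrrolidine).
The 4-membered ring has only sp² ring atoms; a planar conformation would have a fully conjugated π system of 4 electrons. But 4 = 4(1), which is 4n not 4n+2, so it is not aromatic (cyclobutadiene) — cyclobutadiene is antiaromatic and distorts to a rectangle.
The 7-membered ring is fully conjugated (every ring atom contributes a p orbital); 3 ring double bonds (6 π electrons) plus the carbocation's empty p orbital (0, but keeps the ring conjugated) give 6 π electrons. That satisfies 4n+2 with n=1, so it is aromatic (tropylium cation).
5 of the 8 rings are aromatic. Total: 5.

5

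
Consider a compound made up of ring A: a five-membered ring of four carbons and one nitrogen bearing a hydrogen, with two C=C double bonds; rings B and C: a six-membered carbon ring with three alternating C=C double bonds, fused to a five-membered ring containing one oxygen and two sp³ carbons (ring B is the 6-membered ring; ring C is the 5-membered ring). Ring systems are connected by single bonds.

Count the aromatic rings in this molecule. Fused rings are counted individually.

2

Ring A is fully conjugated (every ring atom contributes a p orbital); 2 ring double bonds (4 π electrons) plus a heteroatom lone pair (2) give 6 π electrons. That satisfies 4n+2 with n=1, so ring A is aromatic (pyrrole).
Ring B is fully conjugated (every ring atom contributes a p orbital); 3 ring double bonds give 6 π electrons. That satisfies 4n+2 with n=1, so ring B is aromatic (benzene ring).
Ring C has two sp³ carbons, so it is not fully conjugated — not aromatic (oxolane ring).
Aromatic: A, B. Total: 2.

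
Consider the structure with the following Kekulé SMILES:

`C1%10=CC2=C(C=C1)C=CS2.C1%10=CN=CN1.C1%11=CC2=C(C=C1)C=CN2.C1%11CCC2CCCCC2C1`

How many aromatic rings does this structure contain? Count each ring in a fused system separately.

5

The SMILES encodes a six-membered carbon ring with three alternating C=C double bonds, fused to a five-membered ring containing one sulfur and two C=C double bonds; a five-membered ring with nitrogens at positions 1 and 3 (one bearing H, one in a C=N bond) and two double bonds; a six-membered carbon ring with three alternating C=C double bonds, fused to a five-membered ring containing one N–H nitrogen and two C=C double bonds; two fused six-membered saturated carbon rings.
The fused 6/5-membered bicyclic (with one sulfur) is a single π system with 9 sp² atoms and 10 π electrons from ring double bonds plus a heteroatom lone pair. 10 = 4(2)+2, so the system is aromatic and both rings count as aromatic (benzothiophene).
The 5-membered ring with two nitrogens (one N–H, one =N–) is fully conjugated (every ring atom contributes a p orbital); 2 ring double bonds (4 π electrons) plus a heteroatom lone pair (2) give 6 π electrons. 6 = 4(1)+2, so it is aromatic (imidazole).
The fused 6/5-membered bicyclic (with one N–H) is a single π system with 9 sp² atoms and 10 π electrons from ring double bonds plus a heteroatom lone pair. 10 = 4(2)+2, so the system is aromatic and both rings count as aromatic (indole).
The 6-membered ring has only sp³ atoms, so it is not fully conjugated — not aromatic (cyclohexane ring).
The second 6-membered ring has only sp³ atoms, so it is not fully conjugated — not aromatic (cyclohexane ring).
5 of the 7 rings are aromatic. Total: 5.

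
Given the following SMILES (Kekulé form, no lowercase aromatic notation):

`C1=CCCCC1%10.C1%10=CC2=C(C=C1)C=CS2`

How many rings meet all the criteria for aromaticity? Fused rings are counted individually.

The SMILES encodes a six-membered carbon ring with one C=C double bond; a six-membered carbon ring with three alternating C=C double bonds, fused to a five-membered ring containing one sulfur and two C=C double bonds.
The 6-membered ring has four sp³ carbons, so it is not fully conjugated — not aromatic (cyclohexene).
The fused 6/5-membered bicyclic (with one sulfur) is a single π system with 9 sp² atoms and 10 π electrons from ring double bonds plus a heteroatom lone pair. 10 = 4(2)+2, so the system is aromatic and both rings count as aromatic (benzothiophene).
2 of the 3 rings are aromatic. Total: 2.

2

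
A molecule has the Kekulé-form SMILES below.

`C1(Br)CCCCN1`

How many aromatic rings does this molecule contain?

The SMILES encodes a six-membered saturated ring of five carbons and one N–H nitrogen.
The 6-membered ring with one N–H has only sp³ atoms, so it is not fully conjugated — not aromatic (piperidine).

0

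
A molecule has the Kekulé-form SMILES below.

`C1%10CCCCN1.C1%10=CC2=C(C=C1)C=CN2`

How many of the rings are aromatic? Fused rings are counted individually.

2

The SMILES encodes a six-membered saturated ring of five carbons and one N–H nitrogen; a six-membered carbon ring with three alternating C=C double bonds, fused to a five-membered ring containing one N–H nitrogen and two C=C double bonds.
The 6-membered ring with one N–H has only sp³ atoms, so it is not fully conjugated — not aromatic (piperidine).
The fused 6/5-membered bicyclic (with one N–H) is a single π system with 9 sp² atoms and 10 π electrons from ring double bonds plus a heteroatom lone pair. 10 = 4(2)+2, so the system is aromatic and both rings count as aromatic (indole).
2 of the 3 rings are aromatic. Total: 2.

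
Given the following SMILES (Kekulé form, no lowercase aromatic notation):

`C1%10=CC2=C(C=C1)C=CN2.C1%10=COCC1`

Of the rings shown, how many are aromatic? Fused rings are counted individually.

The SMILES encodes a six-membered carbon ring with three alternating C=C double bonds, fused to a five-membered ring containing one N–H nitrogen and two C=C double bonds; a five-membered ring of four carbons and one oxygen, with one C=C double bond and two sp³ carbons.
The fused 6/5-membered bicyclic (with one N–H) is a single π system with 9 sp² atoms and 10 π electrons from ring double bonds plus a heteroatom lone pair. 10 = 4(2)+2, so the system is aromatic and both rings count as aromatic (indole).
The 5-membered ring with one oxygen has two sp³ carbons, so it is not fully conjugated — not aromatic (2,3-dihydrofuran).
2 of the 3 rings are aromatic. Total: 2.

2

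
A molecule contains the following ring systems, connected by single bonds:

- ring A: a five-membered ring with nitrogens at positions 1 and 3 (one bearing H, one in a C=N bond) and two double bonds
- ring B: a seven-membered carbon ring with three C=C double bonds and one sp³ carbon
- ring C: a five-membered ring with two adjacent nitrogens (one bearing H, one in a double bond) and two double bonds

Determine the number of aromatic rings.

2

Ring A is planar and fully conjugated; 2 ring double bonds (4 π electrons) plus a heteroatom lone pair (2) give 6 π electrons. Since 6 = 4n+2 (n=1), ring A is aromatic (imidazole).
Ring B has one sp³ carbon, so it is not fully conjugated — not aromatic (cycloheptatriene).
Ring C is planar and fully conjugated; 2 ring double bonds (4 π electrons) plus a heteroatom lone pair (2) give 6 π electrons. 6 = 4(1)+2, so ring C is aromatic (pyrazole).
Aromatic: A, C. Total: 2.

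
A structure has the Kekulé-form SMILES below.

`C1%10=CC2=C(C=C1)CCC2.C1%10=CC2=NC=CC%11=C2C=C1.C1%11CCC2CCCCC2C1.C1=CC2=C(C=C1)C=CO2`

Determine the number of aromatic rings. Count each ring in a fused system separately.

The SMILES encodes a six-membered carbon ring with three alternating C=C double bonds, fused to a saturated five-membered carbon ring; two fused six-membered rings, each with three alternating double bonds; one ring is all carbon and the other has one ring nitrogen; two fused six-membered saturated carbon rings; a six-membered carbon ring with three alternating C=C double bonds, fused to a five-membered ring containing one oxygen and two C=C double bonds.
The 6-membered ring is planar and fully conjugated; 3 ring double bonds give 6 π electrons. 6 = 4(1)+2, so it is aromatic (benzene ring).
The 5-membered ring has three sp³ carbons, so it is not fully conjugated — not aromatic (cyclopentane ring).
The fused 6/6-membered bicyclic (with one nitrogen) is a single π system with 10 sp² atoms and 10 π electrons from ring double bonds. 10 = 4(2)+2, so the system is aromatic and both rings count as aromatic (quinoline).
The second 6-membered ring has only sp³ atoms, so it is not fully conjugated — not aromatic (cyclohexane ring).
The third 6-membered ring has only sp³ atoms, so it is not fully conjugated — not aromatic (cyclohexane ring).
The fused 6/5-membered bicyclic (with one oxygen) is a single π system with 9 sp² atoms and 10 π electrons from ring double bonds plus a heteroatom lone pair. 10 = 4(2)+2, so the system is aromatic and both rings count as aromatic (benzofuran).
5 of the 8 rings are aromatic. Total: 5.

5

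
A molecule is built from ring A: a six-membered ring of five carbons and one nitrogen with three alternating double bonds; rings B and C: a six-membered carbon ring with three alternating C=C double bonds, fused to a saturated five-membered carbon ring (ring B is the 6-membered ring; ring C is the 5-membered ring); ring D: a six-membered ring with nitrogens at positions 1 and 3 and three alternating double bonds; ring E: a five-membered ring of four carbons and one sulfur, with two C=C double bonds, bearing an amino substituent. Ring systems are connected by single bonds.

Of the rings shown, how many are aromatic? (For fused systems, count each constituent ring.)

Ring A is fully conjugated (every ring atom contributes a p orbital); 3 ring double bonds give 6 π electrons. Since 6 = 4n+2 (n=1), ring A is aromatic (pyridine).
Ring B has a continuous p-orbital overlap around the ring; 3 ring double bonds give 6 π electrons. 6 = 4(1)+2, so ring B is aromatic (benzene ring).
Ring C has three sp³ carbons, so it is not fully conjugated — not aromatic (cyclopentane ring).
Ring D has a continuous p-orbital overlap around the ring; 3 ring double bonds give 6 π electrons. Since 6 = 4n+2 (n=1), ring D is aromatic (pyrimidine).
Ring E has a continuous p-orbital overlap around the ring; 2 ring double bonds (4 π electrons) plus a heteroatom lone pair (2) give 6 π electrons. Since 6 = 4n+2 (n=1), ring E is aromatic (thiophene).
Aromatic: A, B, D, E. Total: 4.

4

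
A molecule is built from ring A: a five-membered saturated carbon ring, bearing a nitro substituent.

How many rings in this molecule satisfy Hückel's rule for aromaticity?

Ring A has only sp³ atoms, so it is not fully conjugated — not aromatic (cyclopentane).

0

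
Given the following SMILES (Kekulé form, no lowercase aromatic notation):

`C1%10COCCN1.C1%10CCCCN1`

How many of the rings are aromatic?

The SMILES encodes a six-membered saturated ring with an oxygen and an N–H nitrogen at positions 1 and 4; a six-membered saturated ring of five carbons and one N–H nitrogen.
The 6-membered ring with one oxygen and one N–H (1,4) has only sp³ atoms, so it is not fully conjugated — not aromatic (morpholine).
The 6-membered ring with one N–H has only sp³ atoms, so it is not fully conjugated — not aromatic (piperidine).
None of the rings are aromatic. Total: 0.

0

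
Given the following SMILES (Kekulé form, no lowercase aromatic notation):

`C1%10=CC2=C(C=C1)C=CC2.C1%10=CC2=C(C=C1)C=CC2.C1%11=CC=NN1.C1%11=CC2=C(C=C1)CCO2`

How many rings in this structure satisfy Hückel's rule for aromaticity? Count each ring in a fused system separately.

The SMILES encodes a six-membered carbon ring with three alternating C=C double bonds, fused to a five-membered carbon ring containing one C=C double bond and one sp³ carbon; a six-membered carbon ring with three alternating C=C double bonds, fused to a five-membered carbon ring containing one C=C double bond and one sp³ carbon; a five-membered ring with two adjacent nitrogens (one bearing H, one in a double bond) and two double bonds; a six-membered carbon ring with three alternating C=C double bonds, fused to a five-membered ring containing one oxygen and two sp³ carbons.
The 6-membered ring has a continuous p-orbital overlap around the ring; 3 ring double bonds give 6 π electrons. 6 = 4(1)+2, so it is aromatic (benzene ring).
The 5-membered ring has one sp³ carbon, so it is not fully conjugated — not aromatic (cyclopentene ring).
The second 6-membered ring is planar and fully conjugated; 3 ring double bonds give 6 π electrons. Since 6 = 4n+2 (n=1), it is aromatic (benzene ring).
The second 5-membered ring has one sp³ carbon, so it is not fully conjugated — not aromatic (cyclopentene ring).
The 5-membered ring with two adjacent nitrogens (one N–H, one =N–) has a continuous p-orbital overlap around the ring; 2 ring double bonds (4 π electrons) plus a heteroatom lone pair (2) give 6 π electrons. That satisfies 4n+2 with n=1, so it is aromatic (pyrazole).
The third 6-membered ring is fully conjugated (every ring atom contributes a p orbital); 3 ring double bonds give 6 π electrons. Since 6 = 4n+2 (n=1), it is aromatic (benzene ring).
The 5-membered ring with one oxygen has two sp³ carbons, so it is not fully conjugated — not aromatic (oxolane ring).
4 of the 7 rings are aromatic. Total: 4.

4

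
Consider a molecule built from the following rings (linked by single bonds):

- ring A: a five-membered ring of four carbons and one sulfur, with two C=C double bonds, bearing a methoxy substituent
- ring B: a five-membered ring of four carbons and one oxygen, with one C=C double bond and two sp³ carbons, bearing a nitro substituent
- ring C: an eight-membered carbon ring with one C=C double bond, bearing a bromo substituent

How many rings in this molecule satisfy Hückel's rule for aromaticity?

1

Ring A has a continuous p-orbital overlap around the ring; 2 ring double bonds (4 π electrons) plus a heteroatom lone pair (2) give 6 π electrons. That satisfies 4n+2 with n=1, so ring A is aromatic (thiophene).
Ring B has two sp³ carbons, so it is not fully conjugated — not aromatic (2,3-dihydrofuran).
Ring C has six sp³ carbons, so it is not fully conjugated — not aromatic (cyclooctene).
Aromatic: A. Total: 1.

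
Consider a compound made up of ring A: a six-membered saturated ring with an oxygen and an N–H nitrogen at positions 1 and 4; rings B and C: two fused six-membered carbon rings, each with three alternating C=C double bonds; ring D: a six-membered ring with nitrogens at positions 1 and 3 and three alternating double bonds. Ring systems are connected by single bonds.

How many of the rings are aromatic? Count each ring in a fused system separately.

Ring A has only sp³ atoms, so it is not fully conjugated — not aromatic (morpholine).
Rings B and C form a fused bicyclic system with 10 sp² atoms and 10 π electrons from ring double bonds. 10 = 4(2)+2, so the system is aromatic and both rings count as aromatic (naphthalene).
Ring D has a continuous p-orbital overlap around the ring; 3 ring double bonds give 6 π electrons. Since 6 = 4n+2 (n=1), ring D is aromatic (pyrimidine).
Aromatic: B, C, D. Total: 3.

3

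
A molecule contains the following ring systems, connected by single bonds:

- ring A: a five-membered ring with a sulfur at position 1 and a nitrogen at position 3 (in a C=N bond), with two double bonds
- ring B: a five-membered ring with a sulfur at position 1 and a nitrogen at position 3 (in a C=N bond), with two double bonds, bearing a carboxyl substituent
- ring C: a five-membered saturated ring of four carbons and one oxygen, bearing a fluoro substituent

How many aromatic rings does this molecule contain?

Ring A is fully conjugated (every ring atom contributes a p orbital); 2 ring double bonds (4 π electrons) plus a heteroatom lone pair (2) give 6 π electrons. That satisfies 4n+2 with n=1, so ring A is aromatic (thiazole).
Ring B is fully conjugated (every ring atom contributes a p orbital); 2 ring double bonds (4 π electrons) plus a heteroatom lone pair (2) give 6 π electrons. That satisfies 4n+2 with n=1, so ring B is aromatic (thiazole).
Ring C has only sp³ atoms, so it is not fully conjugated — not aromatic (tetrahydrofuran).
Aromatic: A, B. Total: 2.

2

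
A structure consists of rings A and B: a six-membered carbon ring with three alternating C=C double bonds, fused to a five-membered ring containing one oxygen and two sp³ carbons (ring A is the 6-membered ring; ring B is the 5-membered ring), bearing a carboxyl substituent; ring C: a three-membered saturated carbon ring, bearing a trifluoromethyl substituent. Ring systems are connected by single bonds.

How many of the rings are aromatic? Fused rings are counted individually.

1

Ring A is fully conjugated (every ring atom contributes a p orbital); 3 ring double bonds give 6 π electrons. Since 6 = 4n+2 (n=1), ring A is aromatic (benzene ring).
Ring B has two sp³ carbons, so it is not fully conjugated — not aromatic (oxolane ring).
Ring C has only sp³ atoms, so it is not fully conjugated — not aromatic (cyclopropane).
Aromatic: A. Total: 1.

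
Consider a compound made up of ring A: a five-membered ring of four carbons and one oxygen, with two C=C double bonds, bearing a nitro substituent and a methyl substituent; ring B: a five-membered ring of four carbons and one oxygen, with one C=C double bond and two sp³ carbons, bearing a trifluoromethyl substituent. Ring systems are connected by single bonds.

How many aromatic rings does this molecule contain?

1

Ring A is planar and fully conjugated; 2 ring double bonds (4 π electrons) plus a heteroatom lone pair (2) give 6 π electrons. Since 6 = 4n+2 (n=1), ring A is aromatic (furan).
Ring B has two sp³ carbons, so it is not fully conjugated — not aromatic (2,3-dihydrofuran).
Aromatic: A. Total: 1.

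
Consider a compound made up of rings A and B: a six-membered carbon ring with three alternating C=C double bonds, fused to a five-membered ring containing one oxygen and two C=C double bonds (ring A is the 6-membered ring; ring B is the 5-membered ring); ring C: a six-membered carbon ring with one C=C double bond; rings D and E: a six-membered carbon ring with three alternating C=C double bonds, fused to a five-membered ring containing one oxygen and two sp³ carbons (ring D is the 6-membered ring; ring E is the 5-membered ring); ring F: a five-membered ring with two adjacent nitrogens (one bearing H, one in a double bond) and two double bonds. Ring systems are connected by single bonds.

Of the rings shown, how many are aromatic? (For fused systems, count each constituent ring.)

Rings A and B form a fused bicyclic system (with one oxygen) with 9 sp² atoms and 10 π electrons from ring double bonds plus a heteroatom lone pair. 10 = 4(2)+2, so the system is aromatic and both rings count as aromatic (benzofuran).
Ring C has four sp³ carbons, so it is not fully conjugated — not aromatic (cyclohexene).
Ring D has a continuous p-orbital overlap around the ring; 3 ring double bonds give 6 π electrons. That satisfies 4n+2 with n=1, so ring D is aromatic (benzene ring).
Ring E has two sp³ carbons, so it is not fully conjugated — not aromatic (oxolane ring).
Ring F is planar and fully conjugated; 2 ring double bonds (4 π electrons) plus a heteroatom lone pair (2) give 6 π electrons. Since 6 = 4n+2 (n=1), ring F is aromatic (pyrazole).
Aromatic: A, B, D, F. Total: 4.

4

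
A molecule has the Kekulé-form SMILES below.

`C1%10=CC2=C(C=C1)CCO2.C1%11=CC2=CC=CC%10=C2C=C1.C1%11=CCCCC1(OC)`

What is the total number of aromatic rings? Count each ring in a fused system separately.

The SMILES encodes a six-membered carbon ring with three alternating C=C double bonds, fused to a five-membered ring containing one oxygen and two sp³ carbons; two fused six-membered carbon rings, each with three alternating C=C double bonds; a six-membered carbon ring with one C=C double bond.
The 6-membered ring has a continuous p-orbital overlap around the ring; 3 ring double bonds give 6 π electrons. 6 = 4(1)+2, so it is aromatic (benzene ring).
The 5-membered ring with one oxygen has two sp³ carbons, so it is not fully conjugated — not aromatic (oxolane ring).
The fused 6/6-membered bicyclic is a single π system with 10 sp² atoms and 10 π electrons from ring double bonds. 10 = 4(2)+2, so the system is aromatic and both rings count as aromatic (naphthalene).
The second 6-membered ring has four sp³ carbons, so it is not fully conjugated — not aromatic (cyclohexene).
3 of the 5 rings are aromatic. Total: 3.

3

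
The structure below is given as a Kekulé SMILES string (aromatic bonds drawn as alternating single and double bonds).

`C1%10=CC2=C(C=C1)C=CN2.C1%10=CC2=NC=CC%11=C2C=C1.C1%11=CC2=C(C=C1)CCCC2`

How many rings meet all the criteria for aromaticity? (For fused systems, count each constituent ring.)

5

The SMILES encodes a six-membered carbon ring with three alternating C=C double bonds, fused to a five-membered ring containing one N–H nitrogen and two C=C double bonds; two fused six-membered rings, each with three alternating double bonds; one ring is all carbon and the other has one ring nitrogen; a six-membered carbon ring with three alternating C=C double bonds, fused to a saturated six-membered carbon ring.
The fused 6/5-membered bicyclic (with one N–H) is a single π system with 9 sp² atoms and 10 π electrons from ring double bonds plus a heteroatom lone pair. 10 = 4(2)+2, so the system is aromatic and both rings count as aromatic (indole).
The fused 6/6-membered bicyclic (with one nitrogen) is a single π system with 10 sp² atoms and 10 π electrons from ring double bonds. 10 = 4(2)+2, so the system is aromatic and both rings count as aromatic (quinoline).
The 6-membered ring is planar and fully conjugated; 3 ring double bonds give 6 π electrons. Since 6 = 4n+2 (n=1), it is aromatic (benzene ring).
The second 6-membered ring has four sp³ carbons, so it is not fully conjugated — not aromatic (cyclohexane ring).
5 of the 6 rings are aromatic. Total: 5.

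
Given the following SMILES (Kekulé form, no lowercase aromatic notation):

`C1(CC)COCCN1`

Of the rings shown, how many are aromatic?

0

The SMILES encodes a six-membered saturated ring with an oxygen and an N–H nitrogen at positions 1 and 4.
The 6-membered ring with one oxygen and one N–H (1,4) has only sp³ atoms, so it is not fully conjugated — not aromatic (morpholine).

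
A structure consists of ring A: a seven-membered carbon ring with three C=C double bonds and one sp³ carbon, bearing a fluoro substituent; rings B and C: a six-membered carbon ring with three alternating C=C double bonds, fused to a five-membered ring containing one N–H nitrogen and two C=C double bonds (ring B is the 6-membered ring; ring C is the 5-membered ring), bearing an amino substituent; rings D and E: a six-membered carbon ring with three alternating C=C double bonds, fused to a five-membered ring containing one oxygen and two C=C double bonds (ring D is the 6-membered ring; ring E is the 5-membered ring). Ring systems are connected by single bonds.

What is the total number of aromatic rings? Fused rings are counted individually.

4

Ring A has one sp³ carbon, so it is not fully conjugated — not aromatic (cycloheptatriene).
Rings B and C form a fused bicyclic system (with one N–H) with 9 sp² atoms and 10 π electrons from ring double bonds plus a heteroatom lone pair. 10 = 4(2)+2, so the system is aromatic and both rings count as aromatic (indole).
Rings D and E form a fused bicyclic system (with one oxygen) with 9 sp² atoms and 10 π electrons from ring double bonds plus a heteroatom lone pair. 10 = 4(2)+2, so the system is aromatic and both rings count as aromatic (benzofuran).
Aromatic: B, C, D, E. Total: 4.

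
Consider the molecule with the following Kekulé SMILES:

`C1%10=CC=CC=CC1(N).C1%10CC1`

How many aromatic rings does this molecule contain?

0

The SMILES encodes a seven-membered carbon ring with three C=C double bonds and one sp³ carbon; a three-membered saturated carbon ring.
The 7-membered ring has one sp³ carbon, so it is not fully conjugated — not aromatic (cycloheptatriene).
The 3-membered ring has only sp³ atoms, so it is not fully conjugated — not aromatic (cyclopropane).
None of the rings are aromatic. Total: 0.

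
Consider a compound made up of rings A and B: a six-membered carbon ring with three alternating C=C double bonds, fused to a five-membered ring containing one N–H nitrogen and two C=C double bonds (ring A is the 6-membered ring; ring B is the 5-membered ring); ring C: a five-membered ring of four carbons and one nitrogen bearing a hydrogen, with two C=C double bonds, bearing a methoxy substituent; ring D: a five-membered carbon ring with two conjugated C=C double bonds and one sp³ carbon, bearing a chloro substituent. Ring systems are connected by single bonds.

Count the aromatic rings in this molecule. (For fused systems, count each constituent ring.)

3

Rings A and B form a fused bicyclic system (with one N–H) with 9 sp² atoms and 10 π electrons from ring double bonds plus a heteroatom lone pair. 10 = 4(2)+2, so the system is aromatic and both rings count as aromatic (indole).
Ring C is fully conjugated (every ring atom contributes a p orbital); 2 ring double bonds (4 π electrons) plus a heteroatom lone pair (2) give 6 π electrons. Since 6 = 4n+2 (n=1), ring C is aromatic (pyrrole).
Ring D has one sp³ carbon, so it is not fully conjugated — not aromatic (cyclopentadiene).
Aromatic: A, B, C. Total: 3.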